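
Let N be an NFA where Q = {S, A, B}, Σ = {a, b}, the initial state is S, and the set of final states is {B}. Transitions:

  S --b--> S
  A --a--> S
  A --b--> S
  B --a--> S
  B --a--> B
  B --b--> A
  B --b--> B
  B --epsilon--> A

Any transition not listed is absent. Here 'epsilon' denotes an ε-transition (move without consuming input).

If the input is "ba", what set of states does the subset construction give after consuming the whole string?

Start in {S}.
Read 'b': {S} → {S}.
Read 'a': {S} → ∅.

∅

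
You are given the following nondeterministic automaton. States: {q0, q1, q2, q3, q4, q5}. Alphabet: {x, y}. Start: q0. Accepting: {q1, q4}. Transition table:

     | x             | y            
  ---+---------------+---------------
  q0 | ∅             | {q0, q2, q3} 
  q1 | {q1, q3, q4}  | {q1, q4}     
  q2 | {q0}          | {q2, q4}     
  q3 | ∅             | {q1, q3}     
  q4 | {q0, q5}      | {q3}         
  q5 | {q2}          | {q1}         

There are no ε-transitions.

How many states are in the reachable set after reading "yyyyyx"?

Start in {q0}.
Read 'y': {q0} → {q0, q2, q3}.
Read 'y': {q0, q2, q3} → {q0, q1, q2, q3, q4}.
Read 'y': {q0, q1, q2, q3, q4} → {q0, q1, q2, q3, q4}.
Read 'y': {q0, q1, q2, q3, q4} → {q0, q1, q2, q3, q4}.
Read 'y': {q0, q1, q2, q3, q4} → {q0, q1, q2, q3, q4}.
Read 'x': {q0, q1, q2, q3, q4} → {q0, q1, q3, q4, q5}.
That set has 5 states.

5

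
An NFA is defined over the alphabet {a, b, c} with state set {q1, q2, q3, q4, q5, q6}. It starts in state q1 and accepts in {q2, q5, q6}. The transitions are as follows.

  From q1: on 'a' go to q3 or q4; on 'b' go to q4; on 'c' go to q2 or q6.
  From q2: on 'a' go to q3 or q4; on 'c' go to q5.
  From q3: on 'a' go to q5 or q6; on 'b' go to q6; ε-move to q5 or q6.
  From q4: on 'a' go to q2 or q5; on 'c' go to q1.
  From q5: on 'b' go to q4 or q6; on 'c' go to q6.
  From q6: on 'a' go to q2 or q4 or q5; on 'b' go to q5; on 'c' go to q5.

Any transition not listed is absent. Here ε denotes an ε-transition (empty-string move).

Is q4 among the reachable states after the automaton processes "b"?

Yes

Start in {q1}.
Read 'b': q1→{q4}; now {q4}.
State q4 is in {q4}.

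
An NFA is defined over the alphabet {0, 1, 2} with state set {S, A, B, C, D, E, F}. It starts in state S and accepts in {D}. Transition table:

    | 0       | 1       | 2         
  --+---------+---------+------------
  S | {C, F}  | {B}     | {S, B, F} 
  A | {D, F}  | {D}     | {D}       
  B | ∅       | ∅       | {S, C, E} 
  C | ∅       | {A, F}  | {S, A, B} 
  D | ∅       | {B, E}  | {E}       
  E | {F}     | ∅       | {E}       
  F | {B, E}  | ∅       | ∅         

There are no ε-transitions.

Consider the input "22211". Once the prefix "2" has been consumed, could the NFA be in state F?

Start in {S}.
Read '2': {S} → {S, B, F}.
State F is in {S, B, F}.

Yes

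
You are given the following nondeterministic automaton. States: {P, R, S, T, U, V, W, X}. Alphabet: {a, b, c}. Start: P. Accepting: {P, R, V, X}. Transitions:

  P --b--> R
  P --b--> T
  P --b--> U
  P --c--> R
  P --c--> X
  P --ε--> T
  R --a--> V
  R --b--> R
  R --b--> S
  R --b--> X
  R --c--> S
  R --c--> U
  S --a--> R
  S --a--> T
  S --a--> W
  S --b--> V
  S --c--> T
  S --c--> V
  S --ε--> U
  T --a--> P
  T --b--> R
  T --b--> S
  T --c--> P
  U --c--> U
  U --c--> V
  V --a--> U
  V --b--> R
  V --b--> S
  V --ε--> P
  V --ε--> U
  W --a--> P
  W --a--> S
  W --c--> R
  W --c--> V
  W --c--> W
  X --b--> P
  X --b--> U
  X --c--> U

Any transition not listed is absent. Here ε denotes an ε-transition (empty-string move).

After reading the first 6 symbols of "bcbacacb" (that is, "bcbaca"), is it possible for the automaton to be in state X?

No

Start: ε-closure({P}) = {P, T}.
Read 'b': {P, T} → {R, S, T, U}.
Read 'c': {R, S, T, U} → {P, S, T, U, V}.
Read 'b': {P, S, T, U, V} → {P, R, S, T, U, V}.
Read 'a': {P, R, S, T, U, V} → {P, R, T, U, V, W}.
Read 'c': {P, R, T, U, V, W} → {P, R, S, T, U, V, W, X}.
Read 'a': {P, R, S, T, U, V, W, X} → {P, R, S, T, U, V, W}.
State X is not in {P, R, S, T, U, V, W}.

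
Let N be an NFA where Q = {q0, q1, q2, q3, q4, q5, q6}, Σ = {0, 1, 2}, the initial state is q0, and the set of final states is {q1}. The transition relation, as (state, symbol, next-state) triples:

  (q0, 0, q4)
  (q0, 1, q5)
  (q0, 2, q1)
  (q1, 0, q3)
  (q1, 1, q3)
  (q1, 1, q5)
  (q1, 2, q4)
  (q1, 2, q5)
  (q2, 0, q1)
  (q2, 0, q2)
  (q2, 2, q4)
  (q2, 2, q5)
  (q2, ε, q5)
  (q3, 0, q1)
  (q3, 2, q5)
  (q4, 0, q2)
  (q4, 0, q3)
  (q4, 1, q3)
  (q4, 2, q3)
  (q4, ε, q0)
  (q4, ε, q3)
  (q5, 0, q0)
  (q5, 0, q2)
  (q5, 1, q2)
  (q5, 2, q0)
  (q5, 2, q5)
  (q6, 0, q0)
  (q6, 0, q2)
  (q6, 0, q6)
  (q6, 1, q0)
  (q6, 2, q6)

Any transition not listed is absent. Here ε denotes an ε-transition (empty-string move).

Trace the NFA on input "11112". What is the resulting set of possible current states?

Start in {q0}.
Read '1': {q0} → {q5}.
Read '1': {q5} → {q2, q5}.
Read '1': {q2, q5} → {q2, q5}.
Read '1': {q2, q5} → {q2, q5}.
Read '2': {q2, q5} → {q0, q3, q4, q5}.

{q0, q3, q4, q5}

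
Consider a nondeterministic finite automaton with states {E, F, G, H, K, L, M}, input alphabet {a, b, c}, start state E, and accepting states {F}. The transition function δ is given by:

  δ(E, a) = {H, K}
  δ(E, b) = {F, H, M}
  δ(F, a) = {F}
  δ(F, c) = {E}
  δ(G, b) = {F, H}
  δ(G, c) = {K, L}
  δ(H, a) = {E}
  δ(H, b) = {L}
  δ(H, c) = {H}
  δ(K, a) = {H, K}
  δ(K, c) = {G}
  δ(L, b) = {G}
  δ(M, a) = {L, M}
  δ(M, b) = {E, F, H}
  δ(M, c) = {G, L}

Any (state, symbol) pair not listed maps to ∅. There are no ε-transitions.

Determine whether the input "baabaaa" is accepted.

Start in {E}.
Read 'b': {E} → {F, H, M}.
Read 'a': {F, H, M} → {E, F, L, M}.
Read 'a': {E, F, L, M} → {F, H, K, L, M}.
Read 'b': {F, H, K, L, M} → {E, F, G, H, L}.
Read 'a': {E, F, G, H, L} → {E, F, H, K}.
Read 'a': {E, F, H, K} → {E, F, H, K}.
Read 'a': {E, F, H, K} → {E, F, H, K}.
The final set {E, F, H, K} contains the accepting state F.

Yes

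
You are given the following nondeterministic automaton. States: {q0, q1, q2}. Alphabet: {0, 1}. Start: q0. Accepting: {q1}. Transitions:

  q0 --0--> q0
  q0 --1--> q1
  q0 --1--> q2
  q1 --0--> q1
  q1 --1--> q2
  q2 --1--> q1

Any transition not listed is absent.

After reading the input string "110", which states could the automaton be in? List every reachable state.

Start in {q0}.
Read '1': {q0} → {q1, q2}.
Read '1': {q1, q2} → {q1, q2}.
Read '0': {q1, q2} → {q1}.

{q1}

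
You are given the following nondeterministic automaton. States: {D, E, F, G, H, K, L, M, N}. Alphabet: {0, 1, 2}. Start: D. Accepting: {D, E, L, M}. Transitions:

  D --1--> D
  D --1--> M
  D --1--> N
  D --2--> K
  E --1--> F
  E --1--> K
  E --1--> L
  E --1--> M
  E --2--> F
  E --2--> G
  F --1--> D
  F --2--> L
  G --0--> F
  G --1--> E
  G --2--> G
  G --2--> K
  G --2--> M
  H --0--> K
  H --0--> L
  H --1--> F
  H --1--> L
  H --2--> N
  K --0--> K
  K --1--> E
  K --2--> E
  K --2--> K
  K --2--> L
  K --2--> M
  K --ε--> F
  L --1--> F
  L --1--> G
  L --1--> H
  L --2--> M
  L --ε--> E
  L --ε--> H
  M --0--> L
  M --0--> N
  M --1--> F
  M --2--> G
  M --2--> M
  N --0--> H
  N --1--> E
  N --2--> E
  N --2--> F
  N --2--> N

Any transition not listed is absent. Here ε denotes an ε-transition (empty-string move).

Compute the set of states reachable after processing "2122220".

{E, F, H, K, L, N}

Start in {D}.
Read '2': D→{K}; union {K}; ε-closure = {F, K}.
Read '1': F→{D}, K→{E}; now {D, E}.
Read '2': D→{K}, E→{F, G}; now {F, G, K}.
Read '2': F→{L}, G→{G, K, M}, K→{E, K, L, M}; union {E, G, K, L, M}; ε-closure = {E, F, G, H, K, L, M}.
Read '2': E→{F, G}, F→{L}, G→{G, K, M}, H→{N}, K→{E, K, L, M}, L→{M}, M→{G, M}; union {E, F, G, K, L, M, N}; ε-closure = {E, F, G, H, K, L, M, N}.
Read '2': E→{F, G}, F→{L}, G→{G, K, M}, H→{N}, K→{E, K, L, M}, L→{M}, M→{G, M}, N→{E, F, N}; union {E, F, G, K, L, M, N}; ε-closure = {E, F, G, H, K, L, M, N}.
Read '0': E→∅, F→∅, G→{F}, H→{K, L}, K→{K}, L→∅, M→{L, N}, N→{H}; union {F, H, K, L, N}; ε-closure = {E, F, H, K, L, N}.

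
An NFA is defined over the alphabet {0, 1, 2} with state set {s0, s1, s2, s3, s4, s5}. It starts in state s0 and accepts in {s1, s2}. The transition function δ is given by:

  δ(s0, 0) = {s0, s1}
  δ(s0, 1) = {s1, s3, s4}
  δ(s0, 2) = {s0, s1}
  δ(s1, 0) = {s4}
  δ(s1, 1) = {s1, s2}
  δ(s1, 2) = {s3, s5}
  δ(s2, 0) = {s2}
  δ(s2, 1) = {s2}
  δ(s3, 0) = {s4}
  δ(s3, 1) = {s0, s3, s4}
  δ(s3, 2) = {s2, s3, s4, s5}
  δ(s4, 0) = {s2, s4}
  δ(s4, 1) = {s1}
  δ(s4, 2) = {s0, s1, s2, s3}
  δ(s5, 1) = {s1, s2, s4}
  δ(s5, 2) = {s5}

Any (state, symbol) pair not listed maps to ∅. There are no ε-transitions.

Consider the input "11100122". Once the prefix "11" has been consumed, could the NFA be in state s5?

Start in {s0}.
Read '1': {s0} → {s1, s3, s4}.
Read '1': {s1, s3, s4} → {s0, s1, s2, s3, s4}.
State s5 is not in {s0, s1, s2, s3, s4}.

No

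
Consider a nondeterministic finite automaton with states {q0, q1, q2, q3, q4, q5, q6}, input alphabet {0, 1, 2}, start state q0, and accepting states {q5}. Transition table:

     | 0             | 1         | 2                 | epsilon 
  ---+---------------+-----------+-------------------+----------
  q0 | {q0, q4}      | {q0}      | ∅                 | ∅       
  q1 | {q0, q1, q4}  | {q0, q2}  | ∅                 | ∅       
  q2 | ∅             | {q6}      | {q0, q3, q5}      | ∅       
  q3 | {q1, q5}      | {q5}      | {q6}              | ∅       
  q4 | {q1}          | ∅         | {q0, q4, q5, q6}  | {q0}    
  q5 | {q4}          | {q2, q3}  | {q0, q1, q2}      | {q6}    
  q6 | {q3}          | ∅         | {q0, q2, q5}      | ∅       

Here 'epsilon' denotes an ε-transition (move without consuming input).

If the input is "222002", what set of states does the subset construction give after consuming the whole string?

Start in {q0}.
Read '2': {q0} → ∅.
The set is empty and remains empty for the remaining 5 symbols.

∅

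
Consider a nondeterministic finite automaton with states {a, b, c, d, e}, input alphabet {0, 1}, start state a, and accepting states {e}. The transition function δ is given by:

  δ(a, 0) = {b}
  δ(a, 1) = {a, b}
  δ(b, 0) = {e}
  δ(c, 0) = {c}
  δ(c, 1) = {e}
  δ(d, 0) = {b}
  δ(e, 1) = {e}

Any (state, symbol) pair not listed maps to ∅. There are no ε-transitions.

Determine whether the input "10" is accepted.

Start in {a}.
Read '1': {a} → {a, b}.
Read '0': {a, b} → {b, e}.
The final set {b, e} contains the accepting state e.

Yes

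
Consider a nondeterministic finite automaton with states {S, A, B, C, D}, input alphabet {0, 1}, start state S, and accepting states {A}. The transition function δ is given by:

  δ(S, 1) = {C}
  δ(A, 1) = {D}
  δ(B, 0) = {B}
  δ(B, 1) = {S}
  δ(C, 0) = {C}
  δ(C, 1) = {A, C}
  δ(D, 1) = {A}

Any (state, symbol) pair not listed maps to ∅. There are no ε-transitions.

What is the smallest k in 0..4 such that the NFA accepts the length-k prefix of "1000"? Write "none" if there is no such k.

none

Start in {S}.
Read '1': S→{C}; now {C}.
Read '0': C→{C}; now {C}.
Read '0': C→{C}; now {C}.
Read '0': C→{C}; now {C}.
No reachable set along the way intersects F.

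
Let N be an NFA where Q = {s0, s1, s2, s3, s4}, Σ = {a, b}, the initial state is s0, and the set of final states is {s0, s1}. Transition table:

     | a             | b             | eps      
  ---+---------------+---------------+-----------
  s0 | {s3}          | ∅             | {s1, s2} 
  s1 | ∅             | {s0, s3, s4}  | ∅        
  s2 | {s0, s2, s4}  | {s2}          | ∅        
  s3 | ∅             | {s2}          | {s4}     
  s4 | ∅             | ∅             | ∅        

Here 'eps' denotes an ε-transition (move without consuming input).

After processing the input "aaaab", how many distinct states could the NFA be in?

Start: ε-closure({s0}) = {s0, s1, s2}.
Read 'a': {s0, s1, s2} → {s0, s1, s2, s3, s4}.
Read 'a': {s0, s1, s2, s3, s4} → {s0, s1, s2, s3, s4}.
Read 'a': {s0, s1, s2, s3, s4} → {s0, s1, s2, s3, s4}.
Read 'a': {s0, s1, s2, s3, s4} → {s0, s1, s2, s3, s4}.
Read 'b': {s0, s1, s2, s3, s4} → {s0, s1, s2, s3, s4}.
That set has 5 states.

5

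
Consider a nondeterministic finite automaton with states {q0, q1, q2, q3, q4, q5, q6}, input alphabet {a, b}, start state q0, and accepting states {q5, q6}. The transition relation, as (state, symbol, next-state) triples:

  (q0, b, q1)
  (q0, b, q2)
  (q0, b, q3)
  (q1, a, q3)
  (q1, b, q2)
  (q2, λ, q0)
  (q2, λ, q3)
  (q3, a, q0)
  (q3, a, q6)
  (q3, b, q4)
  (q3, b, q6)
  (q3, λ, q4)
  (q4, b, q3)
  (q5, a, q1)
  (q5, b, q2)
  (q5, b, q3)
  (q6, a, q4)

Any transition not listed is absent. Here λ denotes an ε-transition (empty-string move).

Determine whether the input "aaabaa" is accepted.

No

Start in {q0}.
Read 'a': {q0} → ∅.
The set is empty and remains empty for the remaining 5 symbols.
The final set ∅ contains no accepting state.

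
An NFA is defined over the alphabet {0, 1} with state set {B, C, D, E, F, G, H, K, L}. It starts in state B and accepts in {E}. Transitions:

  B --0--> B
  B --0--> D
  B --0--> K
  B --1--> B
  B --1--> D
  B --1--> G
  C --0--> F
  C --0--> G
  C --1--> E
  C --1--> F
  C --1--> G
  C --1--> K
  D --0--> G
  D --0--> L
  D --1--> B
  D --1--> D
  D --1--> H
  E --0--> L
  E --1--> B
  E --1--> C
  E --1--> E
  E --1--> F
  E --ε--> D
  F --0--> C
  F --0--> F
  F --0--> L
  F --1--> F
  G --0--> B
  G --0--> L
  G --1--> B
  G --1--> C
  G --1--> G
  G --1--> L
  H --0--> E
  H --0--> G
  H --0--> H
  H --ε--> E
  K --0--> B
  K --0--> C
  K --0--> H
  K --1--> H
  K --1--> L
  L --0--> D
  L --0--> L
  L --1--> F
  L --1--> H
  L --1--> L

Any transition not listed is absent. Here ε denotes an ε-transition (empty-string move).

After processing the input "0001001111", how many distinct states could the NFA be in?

9

Start in {B}.
Read '0': B→{B, D, K}; now {B, D, K}.
Read '0': B→{B, D, K}, D→{G, L}, K→{B, C, H}; union {B, C, D, G, H, K, L}; ε-closure = {B, C, D, E, G, H, K, L}.
Read '0': B→{B, D, K}, C→{F, G}, D→{G, L}, E→{L}, G→{B, L}, H→{E, G, H}, K→{B, C, H}, L→{D, L}; now {B, C, D, E, F, G, H, K, L}.
Read '1': B→{B, D, G}, C→{E, F, G, K}, D→{B, D, H}, E→{B, C, E, F}, F→{F}, G→{B, C, G, L}, H→∅, K→{H, L}, L→{F, H, L}; now {B, C, D, E, F, G, H, K, L}.
Read '0': B→{B, D, K}, C→{F, G}, D→{G, L}, E→{L}, F→{C, F, L}, G→{B, L}, H→{E, G, H}, K→{B, C, H}, L→{D, L}; now {B, C, D, E, F, G, H, K, L}.
Read '0': B→{B, D, K}, C→{F, G}, D→{G, L}, E→{L}, F→{C, F, L}, G→{B, L}, H→{E, G, H}, K→{B, C, H}, L→{D, L}; now {B, C, D, E, F, G, H, K, L}.
Read '1': B→{B, D, G}, C→{E, F, G, K}, D→{B, D, H}, E→{B, C, E, F}, F→{F}, G→{B, C, G, L}, H→∅, K→{H, L}, L→{F, H, L}; now {B, C, D, E, F, G, H, K, L}.
Read '1': B→{B, D, G}, C→{E, F, G, K}, D→{B, D, H}, E→{B, C, E, F}, F→{F}, G→{B, C, G, L}, H→∅, K→{H, L}, L→{F, H, L}; now {B, C, D, E, F, G, H, K, L}.
Read '1': B→{B, D, G}, C→{E, F, G, K}, D→{B, D, H}, E→{B, C, E, F}, F→{F}, G→{B, C, G, L}, H→∅, K→{H, L}, L→{F, H, L}; now {B, C, D, E, F, G, H, K, L}.
Read '1': B→{B, D, G}, C→{E, F, G, K}, D→{B, D, H}, E→{B, C, E, F}, F→{F}, G→{B, C, G, L}, H→∅, K→{H, L}, L→{F, H, L}; now {B, C, D, E, F, G, H, K, L}.
That set has 9 states.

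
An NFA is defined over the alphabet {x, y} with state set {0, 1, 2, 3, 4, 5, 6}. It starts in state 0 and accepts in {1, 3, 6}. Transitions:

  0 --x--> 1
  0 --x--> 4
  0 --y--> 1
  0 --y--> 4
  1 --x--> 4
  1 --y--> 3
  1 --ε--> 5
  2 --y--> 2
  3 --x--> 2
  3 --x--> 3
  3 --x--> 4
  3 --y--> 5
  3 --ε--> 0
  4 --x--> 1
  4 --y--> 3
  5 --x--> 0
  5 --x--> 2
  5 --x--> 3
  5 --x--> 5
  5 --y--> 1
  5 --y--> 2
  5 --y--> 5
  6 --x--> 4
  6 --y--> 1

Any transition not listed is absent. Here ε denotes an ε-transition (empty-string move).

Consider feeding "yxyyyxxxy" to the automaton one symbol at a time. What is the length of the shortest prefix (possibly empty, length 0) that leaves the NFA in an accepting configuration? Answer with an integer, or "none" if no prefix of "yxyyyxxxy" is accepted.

1

Start in {0}.
Read 'y': {0} → {1, 4, 5}.
None of the earlier sets intersect F, but {1, 4, 5} does.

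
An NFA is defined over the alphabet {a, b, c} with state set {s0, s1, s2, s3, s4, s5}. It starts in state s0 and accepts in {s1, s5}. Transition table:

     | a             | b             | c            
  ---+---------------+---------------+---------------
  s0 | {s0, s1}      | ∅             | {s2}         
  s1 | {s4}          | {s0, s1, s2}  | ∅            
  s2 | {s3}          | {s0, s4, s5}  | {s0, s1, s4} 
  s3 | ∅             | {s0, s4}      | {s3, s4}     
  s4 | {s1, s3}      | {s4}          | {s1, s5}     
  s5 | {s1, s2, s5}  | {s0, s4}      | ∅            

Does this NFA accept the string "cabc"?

Start in {s0}.
Read 'c': {s0} → {s2}.
Read 'a': {s2} → {s3}.
Read 'b': {s3} → {s0, s4}.
Read 'c': {s0, s4} → {s1, s2, s5}.
The final set {s1, s2, s5} contains the accepting states s1, s5.

Yes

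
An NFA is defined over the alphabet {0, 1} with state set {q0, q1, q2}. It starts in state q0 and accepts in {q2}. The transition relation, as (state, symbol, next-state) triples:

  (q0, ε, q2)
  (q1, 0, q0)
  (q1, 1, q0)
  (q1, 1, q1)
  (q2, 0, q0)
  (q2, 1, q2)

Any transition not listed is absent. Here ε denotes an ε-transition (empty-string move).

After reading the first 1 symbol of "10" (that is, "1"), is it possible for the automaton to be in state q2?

Yes

Start: ε-closure({q0}) = {q0, q2}.
Read '1': {q0, q2} → {q2}.
State q2 is in {q2}.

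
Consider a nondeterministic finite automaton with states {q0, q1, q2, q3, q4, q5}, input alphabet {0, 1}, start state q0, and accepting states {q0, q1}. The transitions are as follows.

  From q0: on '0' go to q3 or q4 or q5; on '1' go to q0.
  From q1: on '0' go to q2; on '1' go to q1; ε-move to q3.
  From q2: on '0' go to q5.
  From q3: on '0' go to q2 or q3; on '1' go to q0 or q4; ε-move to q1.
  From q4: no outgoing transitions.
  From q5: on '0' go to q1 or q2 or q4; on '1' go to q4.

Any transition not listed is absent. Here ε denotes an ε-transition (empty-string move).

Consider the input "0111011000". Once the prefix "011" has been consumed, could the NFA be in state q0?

Yes

Start in {q0}.
Read '0': q0→{q3, q4, q5}; union {q3, q4, q5}; ε-closure = {q1, q3, q4, q5}.
Read '1': q1→{q1}, q3→{q0, q4}, q4→∅, q5→{q4}; union {q0, q1, q4}; ε-closure = {q0, q1, q3, q4}.
Read '1': q0→{q0}, q1→{q1}, q3→{q0, q4}, q4→∅; union {q0, q1, q4}; ε-closure = {q0, q1, q3, q4}.
State q0 is in {q0, q1, q3, q4}.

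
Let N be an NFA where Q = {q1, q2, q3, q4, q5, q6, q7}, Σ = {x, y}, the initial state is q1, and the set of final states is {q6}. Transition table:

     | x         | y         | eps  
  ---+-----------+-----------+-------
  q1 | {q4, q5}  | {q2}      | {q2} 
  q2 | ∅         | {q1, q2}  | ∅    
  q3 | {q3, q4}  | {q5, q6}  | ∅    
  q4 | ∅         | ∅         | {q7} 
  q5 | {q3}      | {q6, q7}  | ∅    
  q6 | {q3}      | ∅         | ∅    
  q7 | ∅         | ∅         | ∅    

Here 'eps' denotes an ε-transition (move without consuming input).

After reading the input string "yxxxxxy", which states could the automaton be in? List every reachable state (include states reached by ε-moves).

Start: ε-closure({q1}) = {q1, q2}.
Read 'y': {q1, q2} → {q1, q2}.
Read 'x': {q1, q2} → {q4, q5, q7}.
Read 'x': {q4, q5, q7} → {q3}.
Read 'x': {q3} → {q3, q4, q7}.
Read 'x': {q3, q4, q7} → {q3, q4, q7}.
Read 'x': {q3, q4, q7} → {q3, q4, q7}.
Read 'y': {q3, q4, q7} → {q5, q6}.

{q5, q6}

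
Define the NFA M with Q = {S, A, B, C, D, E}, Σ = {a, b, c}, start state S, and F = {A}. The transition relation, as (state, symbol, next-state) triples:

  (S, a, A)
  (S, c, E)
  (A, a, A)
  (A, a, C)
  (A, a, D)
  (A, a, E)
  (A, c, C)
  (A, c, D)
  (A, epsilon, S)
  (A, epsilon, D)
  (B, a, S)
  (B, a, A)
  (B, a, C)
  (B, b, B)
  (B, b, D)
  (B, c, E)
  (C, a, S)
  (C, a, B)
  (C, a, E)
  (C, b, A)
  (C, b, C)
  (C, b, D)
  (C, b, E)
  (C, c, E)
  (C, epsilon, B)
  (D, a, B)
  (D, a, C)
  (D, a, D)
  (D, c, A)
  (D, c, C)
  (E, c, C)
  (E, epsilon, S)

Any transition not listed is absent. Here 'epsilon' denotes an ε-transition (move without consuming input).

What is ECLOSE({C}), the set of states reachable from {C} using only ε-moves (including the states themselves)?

Begin with {C}.
ε-move C → B; add B.

{B, C}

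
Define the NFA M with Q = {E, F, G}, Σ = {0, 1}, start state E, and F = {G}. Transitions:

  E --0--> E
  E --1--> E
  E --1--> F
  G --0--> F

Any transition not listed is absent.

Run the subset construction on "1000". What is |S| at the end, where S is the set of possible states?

1

Start in {E}.
Read '1': {E} → {E, F}.
Read '0': {E, F} → {E}.
Read '0': {E} → {E}.
Read '0': {E} → {E}.
That set has 1 state.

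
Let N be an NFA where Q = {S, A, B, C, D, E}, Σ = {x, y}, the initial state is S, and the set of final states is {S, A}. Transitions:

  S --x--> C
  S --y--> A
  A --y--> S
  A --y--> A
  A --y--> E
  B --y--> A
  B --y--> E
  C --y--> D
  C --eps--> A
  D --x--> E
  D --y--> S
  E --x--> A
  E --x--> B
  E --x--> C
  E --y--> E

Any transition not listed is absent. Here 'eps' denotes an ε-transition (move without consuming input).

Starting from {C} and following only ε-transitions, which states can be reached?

Begin with {C}.
ε-move C → A; add A.

{A, C}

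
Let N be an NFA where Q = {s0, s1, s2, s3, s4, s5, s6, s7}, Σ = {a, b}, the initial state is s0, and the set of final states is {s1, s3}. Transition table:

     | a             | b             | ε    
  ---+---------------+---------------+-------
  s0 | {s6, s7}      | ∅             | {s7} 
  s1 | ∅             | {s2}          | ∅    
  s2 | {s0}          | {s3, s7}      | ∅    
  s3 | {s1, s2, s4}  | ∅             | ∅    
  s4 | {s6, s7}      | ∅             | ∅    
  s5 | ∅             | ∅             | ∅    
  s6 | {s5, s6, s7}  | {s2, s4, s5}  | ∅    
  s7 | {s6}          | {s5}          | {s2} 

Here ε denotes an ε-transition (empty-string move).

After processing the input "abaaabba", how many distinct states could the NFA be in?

6

Start: ε-closure({s0}) = {s0, s2, s7}.
Read 'a': {s0, s2, s7} → {s0, s2, s6, s7}.
Read 'b': {s0, s2, s6, s7} → {s2, s3, s4, s5, s7}.
Read 'a': {s2, s3, s4, s5, s7} → {s0, s1, s2, s4, s6, s7}.
Read 'a': {s0, s1, s2, s4, s6, s7} → {s0, s2, s5, s6, s7}.
Read 'a': {s0, s2, s5, s6, s7} → {s0, s2, s5, s6, s7}.
Read 'b': {s0, s2, s5, s6, s7} → {s2, s3, s4, s5, s7}.
Read 'b': {s2, s3, s4, s5, s7} → {s2, s3, s5, s7}.
Read 'a': {s2, s3, s5, s7} → {s0, s1, s2, s4, s6, s7}.
That set has 6 states.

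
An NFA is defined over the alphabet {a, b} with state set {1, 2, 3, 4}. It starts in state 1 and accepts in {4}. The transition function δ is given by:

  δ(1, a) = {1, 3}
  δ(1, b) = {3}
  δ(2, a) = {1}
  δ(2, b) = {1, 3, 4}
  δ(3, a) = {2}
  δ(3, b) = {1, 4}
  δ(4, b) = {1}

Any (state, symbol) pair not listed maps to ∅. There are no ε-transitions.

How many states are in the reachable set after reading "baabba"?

2

Start in {1}.
Read 'b': {1} → {3}.
Read 'a': {3} → {2}.
Read 'a': {2} → {1}.
Read 'b': {1} → {3}.
Read 'b': {3} → {1, 4}.
Read 'a': {1, 4} → {1, 3}.
That set has 2 states.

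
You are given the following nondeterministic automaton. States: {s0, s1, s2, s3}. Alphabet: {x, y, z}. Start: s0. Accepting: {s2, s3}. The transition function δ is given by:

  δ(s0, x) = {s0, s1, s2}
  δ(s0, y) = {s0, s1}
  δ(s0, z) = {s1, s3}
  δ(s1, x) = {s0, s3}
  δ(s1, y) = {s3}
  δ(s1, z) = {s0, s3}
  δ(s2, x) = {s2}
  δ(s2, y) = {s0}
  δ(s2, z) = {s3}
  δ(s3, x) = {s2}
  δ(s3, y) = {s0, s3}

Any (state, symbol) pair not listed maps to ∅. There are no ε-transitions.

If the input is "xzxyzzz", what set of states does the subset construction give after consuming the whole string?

Start in {s0}.
Read 'x': s0→{s0, s1, s2}; now {s0, s1, s2}.
Read 'z': s0→{s1, s3}, s1→{s0, s3}, s2→{s3}; now {s0, s1, s3}.
Read 'x': s0→{s0, s1, s2}, s1→{s0, s3}, s3→{s2}; now {s0, s1, s2, s3}.
Read 'y': s0→{s0, s1}, s1→{s3}, s2→{s0}, s3→{s0, s3}; now {s0, s1, s3}.
Read 'z': s0→{s1, s3}, s1→{s0, s3}, s3→∅; now {s0, s1, s3}.
Read 'z': s0→{s1, s3}, s1→{s0, s3}, s3→∅; now {s0, s1, s3}.
Read 'z': s0→{s1, s3}, s1→{s0, s3}, s3→∅; now {s0, s1, s3}.

{s0, s1, s3}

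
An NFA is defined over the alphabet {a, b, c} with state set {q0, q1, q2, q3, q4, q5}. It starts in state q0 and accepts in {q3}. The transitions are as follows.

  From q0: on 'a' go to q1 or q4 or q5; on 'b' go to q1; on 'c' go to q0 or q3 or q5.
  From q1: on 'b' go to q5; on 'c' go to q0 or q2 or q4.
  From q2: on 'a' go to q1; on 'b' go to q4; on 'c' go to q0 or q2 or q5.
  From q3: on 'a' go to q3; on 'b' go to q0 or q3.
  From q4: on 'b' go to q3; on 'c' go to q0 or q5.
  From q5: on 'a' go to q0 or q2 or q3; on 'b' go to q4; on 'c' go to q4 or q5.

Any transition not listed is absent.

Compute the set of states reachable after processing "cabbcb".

Start in {q0}.
Read 'c': {q0} → {q0, q3, q5}.
Read 'a': {q0, q3, q5} → {q0, q1, q2, q3, q4, q5}.
Read 'b': {q0, q1, q2, q3, q4, q5} → {q0, q1, q3, q4, q5}.
Read 'b': {q0, q1, q3, q4, q5} → {q0, q1, q3, q4, q5}.
Read 'c': {q0, q1, q3, q4, q5} → {q0, q2, q3, q4, q5}.
Read 'b': {q0, q2, q3, q4, q5} → {q0, q1, q3, q4}.

{q0, q1, q3, q4}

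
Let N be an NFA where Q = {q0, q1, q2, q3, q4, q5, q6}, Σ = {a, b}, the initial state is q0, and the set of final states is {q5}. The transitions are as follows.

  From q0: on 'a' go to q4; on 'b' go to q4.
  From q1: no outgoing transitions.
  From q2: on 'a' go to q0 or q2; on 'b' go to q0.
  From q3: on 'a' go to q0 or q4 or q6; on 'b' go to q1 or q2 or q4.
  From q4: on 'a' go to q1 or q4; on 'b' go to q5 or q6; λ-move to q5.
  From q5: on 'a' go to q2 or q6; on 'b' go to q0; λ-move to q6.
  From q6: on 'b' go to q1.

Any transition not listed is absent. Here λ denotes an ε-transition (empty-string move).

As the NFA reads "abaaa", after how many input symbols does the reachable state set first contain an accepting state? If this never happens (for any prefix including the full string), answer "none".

1

Start in {q0}.
Read 'a': {q0} → {q4, q5, q6}.
None of the earlier sets intersect F, but {q4, q5, q6} does.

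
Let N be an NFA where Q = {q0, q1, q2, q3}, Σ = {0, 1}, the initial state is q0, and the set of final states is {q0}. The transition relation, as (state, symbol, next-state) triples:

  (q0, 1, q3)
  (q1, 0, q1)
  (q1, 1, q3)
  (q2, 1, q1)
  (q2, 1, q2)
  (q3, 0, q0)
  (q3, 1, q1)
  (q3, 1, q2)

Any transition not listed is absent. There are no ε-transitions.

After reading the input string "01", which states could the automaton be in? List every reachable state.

Start in {q0}.
Read '0': q0→∅; now ∅.
The set is empty and remains empty for the remaining 1 symbol.

∅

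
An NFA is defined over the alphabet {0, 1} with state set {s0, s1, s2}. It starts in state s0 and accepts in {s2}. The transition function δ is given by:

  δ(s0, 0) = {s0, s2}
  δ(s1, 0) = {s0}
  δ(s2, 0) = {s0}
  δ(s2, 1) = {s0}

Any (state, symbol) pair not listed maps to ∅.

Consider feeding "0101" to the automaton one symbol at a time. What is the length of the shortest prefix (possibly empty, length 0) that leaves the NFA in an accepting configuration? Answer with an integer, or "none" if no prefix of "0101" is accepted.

1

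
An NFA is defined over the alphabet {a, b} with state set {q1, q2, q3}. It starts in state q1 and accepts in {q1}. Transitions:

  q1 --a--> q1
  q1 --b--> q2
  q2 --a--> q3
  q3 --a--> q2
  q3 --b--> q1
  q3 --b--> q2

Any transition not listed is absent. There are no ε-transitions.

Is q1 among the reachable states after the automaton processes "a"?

Yes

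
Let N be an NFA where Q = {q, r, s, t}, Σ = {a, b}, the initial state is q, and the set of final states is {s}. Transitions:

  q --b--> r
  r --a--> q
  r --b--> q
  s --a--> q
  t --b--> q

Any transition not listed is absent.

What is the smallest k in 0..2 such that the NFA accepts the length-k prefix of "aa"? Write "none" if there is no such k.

none

Start in {q}.
Read 'a': {q} → ∅.
The set is empty and remains empty for the remaining 1 symbol.
No reachable set along the way intersects F.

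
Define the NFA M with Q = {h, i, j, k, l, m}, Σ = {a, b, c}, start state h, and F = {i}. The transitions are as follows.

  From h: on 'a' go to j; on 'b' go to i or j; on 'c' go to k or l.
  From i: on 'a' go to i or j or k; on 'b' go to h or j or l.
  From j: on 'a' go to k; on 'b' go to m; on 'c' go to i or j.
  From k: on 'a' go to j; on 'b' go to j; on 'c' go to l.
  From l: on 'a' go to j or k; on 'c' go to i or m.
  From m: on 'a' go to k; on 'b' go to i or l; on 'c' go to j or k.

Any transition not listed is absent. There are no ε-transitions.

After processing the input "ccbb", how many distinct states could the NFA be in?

Start in {h}.
Read 'c': h→{k, l}; now {k, l}.
Read 'c': k→{l}, l→{i, m}; now {i, l, m}.
Read 'b': i→{h, j, l}, l→∅, m→{i, l}; now {h, i, j, l}.
Read 'b': h→{i, j}, i→{h, j, l}, j→{m}, l→∅; now {h, i, j, l, m}.
That set has 5 states.

5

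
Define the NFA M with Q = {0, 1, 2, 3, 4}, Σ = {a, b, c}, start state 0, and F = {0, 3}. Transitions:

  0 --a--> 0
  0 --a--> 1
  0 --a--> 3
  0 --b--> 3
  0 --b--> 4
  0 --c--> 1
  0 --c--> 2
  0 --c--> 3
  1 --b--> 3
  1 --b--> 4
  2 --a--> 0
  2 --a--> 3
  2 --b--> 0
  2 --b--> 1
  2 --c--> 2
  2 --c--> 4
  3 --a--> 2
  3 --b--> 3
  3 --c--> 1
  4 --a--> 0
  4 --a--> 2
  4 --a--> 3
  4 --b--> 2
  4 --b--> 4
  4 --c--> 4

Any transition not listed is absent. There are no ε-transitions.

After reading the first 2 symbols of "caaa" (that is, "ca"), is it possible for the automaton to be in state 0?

Start in {0}.
Read 'c': {0} → {1, 2, 3}.
Read 'a': {1, 2, 3} → {0, 2, 3}.
State 0 is in {0, 2, 3}.

Yes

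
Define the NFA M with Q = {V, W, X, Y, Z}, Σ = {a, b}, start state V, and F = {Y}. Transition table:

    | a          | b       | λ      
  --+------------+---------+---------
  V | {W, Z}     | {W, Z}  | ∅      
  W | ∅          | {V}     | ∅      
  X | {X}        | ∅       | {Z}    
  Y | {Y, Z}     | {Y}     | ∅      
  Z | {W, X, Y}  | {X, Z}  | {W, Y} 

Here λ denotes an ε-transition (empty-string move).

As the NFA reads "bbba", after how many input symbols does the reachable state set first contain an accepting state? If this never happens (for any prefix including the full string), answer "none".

Start in {V}.
Read 'b': V→{W, Z}; union {W, Z}; ε-closure = {W, Y, Z}.
None of the earlier sets intersect F, but {W, Y, Z} does.

1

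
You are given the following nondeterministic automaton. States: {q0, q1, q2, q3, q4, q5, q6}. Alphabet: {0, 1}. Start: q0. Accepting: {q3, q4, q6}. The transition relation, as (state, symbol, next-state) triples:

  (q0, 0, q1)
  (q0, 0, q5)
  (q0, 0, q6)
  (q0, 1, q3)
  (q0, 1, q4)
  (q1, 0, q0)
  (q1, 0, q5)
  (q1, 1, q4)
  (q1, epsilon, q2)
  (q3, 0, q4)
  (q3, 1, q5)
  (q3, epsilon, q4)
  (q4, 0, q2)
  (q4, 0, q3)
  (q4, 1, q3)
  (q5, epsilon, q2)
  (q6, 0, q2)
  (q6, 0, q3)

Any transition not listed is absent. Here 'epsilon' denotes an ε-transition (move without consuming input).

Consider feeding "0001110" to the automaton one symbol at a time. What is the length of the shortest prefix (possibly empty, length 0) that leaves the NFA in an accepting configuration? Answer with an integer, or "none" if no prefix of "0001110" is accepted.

1

Start in {q0}.
Read '0': {q0} → {q1, q2, q5, q6}.
None of the earlier sets intersect F, but {q1, q2, q5, q6} does.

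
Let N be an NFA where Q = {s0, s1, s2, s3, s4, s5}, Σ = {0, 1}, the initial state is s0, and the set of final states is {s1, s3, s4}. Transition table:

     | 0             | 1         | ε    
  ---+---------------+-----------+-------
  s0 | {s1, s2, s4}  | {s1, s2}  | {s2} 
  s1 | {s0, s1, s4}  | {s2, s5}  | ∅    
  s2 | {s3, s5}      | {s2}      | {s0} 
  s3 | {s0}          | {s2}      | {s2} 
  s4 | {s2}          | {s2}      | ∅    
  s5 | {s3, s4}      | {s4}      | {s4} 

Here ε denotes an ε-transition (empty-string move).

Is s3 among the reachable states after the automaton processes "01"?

Start: ε-closure({s0}) = {s0, s2}.
Read '0': s0→{s1, s2, s4}, s2→{s3, s5}; union {s1, s2, s3, s4, s5}; ε-closure = {s0, s1, s2, s3, s4, s5}.
Read '1': s0→{s1, s2}, s1→{s2, s5}, s2→{s2}, s3→{s2}, s4→{s2}, s5→{s4}; union {s1, s2, s4, s5}; ε-closure = {s0, s1, s2, s4, s5}.
State s3 is not in {s0, s1, s2, s4, s5}.

No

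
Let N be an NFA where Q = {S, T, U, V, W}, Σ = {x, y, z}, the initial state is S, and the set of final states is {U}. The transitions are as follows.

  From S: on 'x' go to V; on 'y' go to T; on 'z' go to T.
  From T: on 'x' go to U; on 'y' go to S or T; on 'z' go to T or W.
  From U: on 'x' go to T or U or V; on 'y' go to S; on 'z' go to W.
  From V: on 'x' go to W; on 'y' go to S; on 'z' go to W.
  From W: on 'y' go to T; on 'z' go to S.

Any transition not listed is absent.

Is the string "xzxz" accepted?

Start in {S}.
Read 'x': {S} → {V}.
Read 'z': {V} → {W}.
Read 'x': {W} → ∅.
The set is empty and remains empty for the remaining 1 symbol.
The final set ∅ contains no accepting state.

No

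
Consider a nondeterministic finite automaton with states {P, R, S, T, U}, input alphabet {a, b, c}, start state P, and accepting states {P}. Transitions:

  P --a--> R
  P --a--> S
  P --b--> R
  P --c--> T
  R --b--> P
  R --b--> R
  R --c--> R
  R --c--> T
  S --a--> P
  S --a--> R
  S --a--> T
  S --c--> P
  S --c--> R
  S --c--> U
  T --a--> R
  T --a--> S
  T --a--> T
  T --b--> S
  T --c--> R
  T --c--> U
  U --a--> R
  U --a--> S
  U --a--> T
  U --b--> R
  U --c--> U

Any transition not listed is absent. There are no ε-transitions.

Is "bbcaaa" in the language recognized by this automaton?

Start in {P}.
Read 'b': P→{R}; now {R}.
Read 'b': R→{P, R}; now {P, R}.
Read 'c': P→{T}, R→{R, T}; now {R, T}.
Read 'a': R→∅, T→{R, S, T}; now {R, S, T}.
Read 'a': R→∅, S→{P, R, T}, T→{R, S, T}; now {P, R, S, T}.
Read 'a': P→{R, S}, R→∅, S→{P, R, T}, T→{R, S, T}; now {P, R, S, T}.
The final set {P, R, S, T} contains the accepting state P.

Yes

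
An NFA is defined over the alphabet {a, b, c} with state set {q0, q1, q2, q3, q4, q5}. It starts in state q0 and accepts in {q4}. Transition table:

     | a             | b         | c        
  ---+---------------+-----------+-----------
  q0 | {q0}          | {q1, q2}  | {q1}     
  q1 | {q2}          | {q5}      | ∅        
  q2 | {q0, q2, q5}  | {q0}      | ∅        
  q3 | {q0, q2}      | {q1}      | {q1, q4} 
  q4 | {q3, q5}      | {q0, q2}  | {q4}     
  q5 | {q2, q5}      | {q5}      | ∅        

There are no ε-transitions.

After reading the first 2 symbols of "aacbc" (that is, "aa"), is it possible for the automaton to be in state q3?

No

Start in {q0}.
Read 'a': {q0} → {q0}.
Read 'a': {q0} → {q0}.
State q3 is not in {q0}.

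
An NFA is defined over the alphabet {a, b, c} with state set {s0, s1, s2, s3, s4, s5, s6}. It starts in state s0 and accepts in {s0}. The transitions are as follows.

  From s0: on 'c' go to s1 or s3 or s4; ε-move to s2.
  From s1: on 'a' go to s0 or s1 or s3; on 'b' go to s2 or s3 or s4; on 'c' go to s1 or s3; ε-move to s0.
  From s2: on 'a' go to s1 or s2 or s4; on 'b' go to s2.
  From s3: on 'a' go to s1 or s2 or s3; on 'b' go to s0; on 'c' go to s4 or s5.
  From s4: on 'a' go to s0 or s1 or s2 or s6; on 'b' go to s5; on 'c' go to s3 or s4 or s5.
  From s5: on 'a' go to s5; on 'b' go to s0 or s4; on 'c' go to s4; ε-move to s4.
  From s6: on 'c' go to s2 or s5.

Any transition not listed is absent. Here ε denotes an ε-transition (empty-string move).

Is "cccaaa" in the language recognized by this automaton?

Yes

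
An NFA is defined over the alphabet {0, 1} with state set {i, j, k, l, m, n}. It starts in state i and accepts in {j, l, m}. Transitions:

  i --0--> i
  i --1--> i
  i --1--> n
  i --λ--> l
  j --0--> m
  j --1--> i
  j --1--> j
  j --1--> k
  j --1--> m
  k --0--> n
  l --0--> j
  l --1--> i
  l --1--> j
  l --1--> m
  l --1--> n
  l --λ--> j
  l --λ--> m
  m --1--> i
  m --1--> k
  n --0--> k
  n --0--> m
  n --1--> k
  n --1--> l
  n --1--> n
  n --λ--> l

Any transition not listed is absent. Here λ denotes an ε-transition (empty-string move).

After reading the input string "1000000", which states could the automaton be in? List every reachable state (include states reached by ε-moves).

Start: ε-closure({i}) = {i, j, l, m}.
Read '1': i→{i, n}, j→{i, j, k, m}, l→{i, j, m, n}, m→{i, k}; union {i, j, k, m, n}; ε-closure = {i, j, k, l, m, n}.
Read '0': i→{i}, j→{m}, k→{n}, l→{j}, m→∅, n→{k, m}; union {i, j, k, m, n}; ε-closure = {i, j, k, l, m, n}.
Read '0': i→{i}, j→{m}, k→{n}, l→{j}, m→∅, n→{k, m}; union {i, j, k, m, n}; ε-closure = {i, j, k, l, m, n}.
Read '0': i→{i}, j→{m}, k→{n}, l→{j}, m→∅, n→{k, m}; union {i, j, k, m, n}; ε-closure = {i, j, k, l, m, n}.
Read '0': i→{i}, j→{m}, k→{n}, l→{j}, m→∅, n→{k, m}; union {i, j, k, m, n}; ε-closure = {i, j, k, l, m, n}.
Read '0': i→{i}, j→{m}, k→{n}, l→{j}, m→∅, n→{k, m}; union {i, j, k, m, n}; ε-closure = {i, j, k, l, m, n}.
Read '0': i→{i}, j→{m}, k→{n}, l→{j}, m→∅, n→{k, m}; union {i, j, k, m, n}; ε-closure = {i, j, k, l, m, n}.

{i, j, k, l, m, n}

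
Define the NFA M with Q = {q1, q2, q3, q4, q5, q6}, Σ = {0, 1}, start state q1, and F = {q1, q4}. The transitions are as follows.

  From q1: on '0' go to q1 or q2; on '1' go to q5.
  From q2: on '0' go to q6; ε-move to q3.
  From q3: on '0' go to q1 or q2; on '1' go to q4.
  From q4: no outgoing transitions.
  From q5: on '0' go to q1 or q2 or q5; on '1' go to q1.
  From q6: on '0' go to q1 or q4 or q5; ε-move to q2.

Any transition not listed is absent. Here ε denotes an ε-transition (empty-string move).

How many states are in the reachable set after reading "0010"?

4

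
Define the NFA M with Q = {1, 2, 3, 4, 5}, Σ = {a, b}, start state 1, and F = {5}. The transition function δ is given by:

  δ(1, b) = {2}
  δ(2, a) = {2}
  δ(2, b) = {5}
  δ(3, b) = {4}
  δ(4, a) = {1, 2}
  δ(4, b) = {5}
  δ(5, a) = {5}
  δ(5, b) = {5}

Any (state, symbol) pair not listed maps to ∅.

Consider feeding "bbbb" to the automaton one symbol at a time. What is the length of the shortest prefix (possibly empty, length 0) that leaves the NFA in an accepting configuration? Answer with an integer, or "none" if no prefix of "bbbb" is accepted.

2

Start in {1}.
Read 'b': 1→{2}; now {2}.
Read 'b': 2→{5}; now {5}.
None of the earlier sets intersect F, but {5} does.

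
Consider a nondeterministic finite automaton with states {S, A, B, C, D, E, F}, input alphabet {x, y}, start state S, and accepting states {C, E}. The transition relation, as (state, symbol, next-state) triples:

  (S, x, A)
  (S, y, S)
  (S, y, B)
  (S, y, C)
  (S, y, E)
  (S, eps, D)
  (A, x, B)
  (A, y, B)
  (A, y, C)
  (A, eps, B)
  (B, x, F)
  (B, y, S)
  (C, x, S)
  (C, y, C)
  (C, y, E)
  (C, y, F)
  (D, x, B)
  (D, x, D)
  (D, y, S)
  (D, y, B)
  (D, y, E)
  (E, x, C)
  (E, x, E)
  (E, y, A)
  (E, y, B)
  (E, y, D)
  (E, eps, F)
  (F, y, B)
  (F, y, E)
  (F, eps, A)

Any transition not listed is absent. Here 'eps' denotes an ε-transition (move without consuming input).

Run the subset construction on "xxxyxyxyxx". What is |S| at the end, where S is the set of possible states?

7

Start: ε-closure({S}) = {S, D}.
Read 'x': {S, D} → {A, B, D}.
Read 'x': {A, B, D} → {A, B, D, F}.
Read 'x': {A, B, D, F} → {A, B, D, F}.
Read 'y': {A, B, D, F} → {S, A, B, C, D, E, F}.
Read 'x': {S, A, B, C, D, E, F} → {S, A, B, C, D, E, F}.
Read 'y': {S, A, B, C, D, E, F} → {S, A, B, C, D, E, F}.
Read 'x': {S, A, B, C, D, E, F} → {S, A, B, C, D, E, F}.
Read 'y': {S, A, B, C, D, E, F} → {S, A, B, C, D, E, F}.
Read 'x': {S, A, B, C, D, E, F} → {S, A, B, C, D, E, F}.
Read 'x': {S, A, B, C, D, E, F} → {S, A, B, C, D, E, F}.
That set has 7 states.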